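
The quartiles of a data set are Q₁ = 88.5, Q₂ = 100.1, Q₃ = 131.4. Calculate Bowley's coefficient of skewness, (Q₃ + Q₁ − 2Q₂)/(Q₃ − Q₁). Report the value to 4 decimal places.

numerator: Q₃ + Q₁ − 2Q₂ = 131.4 + 88.5 − 2×100.1 = 19.7000
denominator: Q₃ − Q₁ = 131.4 − 88.5 = 42.9000
Bowley skewness = 19.7000 / 42.9000 ≈ 0.4592

0.4592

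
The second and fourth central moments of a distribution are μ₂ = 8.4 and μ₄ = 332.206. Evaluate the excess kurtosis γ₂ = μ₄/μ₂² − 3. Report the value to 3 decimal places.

1.708

μ₂² = 8.4² = 70.56000
μ₄/μ₂² = 332.206 / 70.56000 = 4.70813
γ₂ = 4.70813 − 3 ≈ 1.708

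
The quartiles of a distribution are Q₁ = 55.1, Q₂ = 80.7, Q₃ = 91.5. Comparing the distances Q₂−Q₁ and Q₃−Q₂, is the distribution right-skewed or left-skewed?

left-skewed

Q₂ − Q₁ = 25.6;  Q₃ − Q₂ = 10.8
Q₂ − Q₁ > Q₃ − Q₂ ⇒ the lower half is more spread out ⇒ left-skewed.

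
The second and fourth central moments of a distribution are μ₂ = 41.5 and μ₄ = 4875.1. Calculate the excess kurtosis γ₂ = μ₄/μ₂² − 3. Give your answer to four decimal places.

μ₂² = 41.5² = 1722.25000
μ₄/μ₂² = 4875.1 / 1722.25000 = 2.83066
γ₂ = 2.83066 − 3 ≈ -0.1693

-0.1693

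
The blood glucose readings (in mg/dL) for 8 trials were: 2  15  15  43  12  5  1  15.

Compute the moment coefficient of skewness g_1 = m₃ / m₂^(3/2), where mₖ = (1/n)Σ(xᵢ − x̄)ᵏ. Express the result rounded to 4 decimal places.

x̄ = (2 + 15 + 15 + 43 + 12 + 5 + 1 + 15) / 8 = 13.5000
deviations (xᵢ − x̄): -11.5000, 1.5000, 1.5000, 29.5000, -1.5000, -8.5000, -12.5000, 1.5000
Σ(xᵢ − x̄)² = 1240.0000 ⇒ m₂ = 1240.0000/8 = 155.00000
Σ(xᵢ − x̄)³ = 21591.0000 ⇒ m₃ = 21591.0000/8 = 2698.87500
m₂^(3/2) = 155.00000^(1.5) = 1929.73444
g_1 = m₃ / m₂^(3/2) = 2698.87500 / 1929.73444 ≈ 1.3986

1.3986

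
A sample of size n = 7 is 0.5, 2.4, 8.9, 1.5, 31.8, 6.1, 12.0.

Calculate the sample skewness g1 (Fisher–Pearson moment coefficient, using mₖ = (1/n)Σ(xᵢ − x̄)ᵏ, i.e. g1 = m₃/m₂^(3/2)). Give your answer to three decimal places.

1.466

x̄ = (0.5 + 2.4 + 8.9 + 1.5 + 31.8 + 6.1 + 12.0) / 7 = 9.0286
deviations (xᵢ − x̄): -8.5286, -6.6286, -0.1286, -7.5286, 22.7714, -2.9286, 2.9714
Σ(xᵢ − x̄)² = 709.3143 ⇒ m₂ = 709.3143/7 = 101.33061
Σ(xᵢ − x̄)³ = 10470.6675 ⇒ m₃ = 10470.6675/7 = 1495.80964
m₂^(3/2) = 101.33061^(1.5) = 1020.02543
g1 = m₃ / m₂^(3/2) = 1495.80964 / 1020.02543 ≈ 1.466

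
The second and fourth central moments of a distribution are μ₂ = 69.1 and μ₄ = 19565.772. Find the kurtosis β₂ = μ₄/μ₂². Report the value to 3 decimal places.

4.098

μ₂² = 69.1² = 4774.81000
μ₄/μ₂² = 19565.772 / 4774.81000 = 4.09771
β₂ ≈ 4.098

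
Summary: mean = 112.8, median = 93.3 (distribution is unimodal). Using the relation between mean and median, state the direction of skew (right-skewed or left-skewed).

right-skewed

mean − median = 112.8 − 93.3 = 19.5
mean > median ⇒ the longer tail is on the right ⇒ right-skewed (positively skewed).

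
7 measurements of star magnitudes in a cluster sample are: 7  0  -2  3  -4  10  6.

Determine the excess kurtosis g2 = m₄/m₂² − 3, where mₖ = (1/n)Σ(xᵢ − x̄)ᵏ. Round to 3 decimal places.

-1.342

x̄ = 2.8571
Σ(xᵢ − x̄)² = 156.8571 ⇒ m₂ = 22.40816
Σ(xᵢ − x̄)⁴ = 5829.3586 ⇒ m₄ = 832.76551
m₂² = 502.12578
g2 = m₄/m₂² − 3 = 1.65848 − 3 ≈ -1.342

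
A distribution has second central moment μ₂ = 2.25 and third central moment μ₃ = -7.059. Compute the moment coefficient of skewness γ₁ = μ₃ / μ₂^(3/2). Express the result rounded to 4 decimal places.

σ = √μ₂ = √2.25 = 1.50000
σ³ = μ₂^(3/2) = 3.37500
γ₁ = μ₃/σ³ = -7.059 / 3.37500 ≈ -2.0916

-2.0916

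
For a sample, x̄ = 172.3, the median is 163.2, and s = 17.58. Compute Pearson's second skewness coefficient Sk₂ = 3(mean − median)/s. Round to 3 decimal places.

1.553

Sk₂ = 3(172.3 − 163.2) / 17.58 = 3 × 9.1000 / 17.58
    = 27.3000 / 17.58 ≈ 1.553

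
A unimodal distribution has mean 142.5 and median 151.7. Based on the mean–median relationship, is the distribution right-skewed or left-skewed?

left-skewed

mean − median = 142.5 − 151.7 = -9.2
mean < median ⇒ the longer tail is on the left ⇒ left-skewed (negatively skewed).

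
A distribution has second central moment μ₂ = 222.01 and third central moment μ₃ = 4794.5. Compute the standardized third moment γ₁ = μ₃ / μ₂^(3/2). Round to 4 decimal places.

1.4494

σ = √μ₂ = √222.01 = 14.90000
σ³ = μ₂^(3/2) = 3307.94900
γ₁ = μ₃/σ³ = 4794.5 / 3307.94900 ≈ 1.4494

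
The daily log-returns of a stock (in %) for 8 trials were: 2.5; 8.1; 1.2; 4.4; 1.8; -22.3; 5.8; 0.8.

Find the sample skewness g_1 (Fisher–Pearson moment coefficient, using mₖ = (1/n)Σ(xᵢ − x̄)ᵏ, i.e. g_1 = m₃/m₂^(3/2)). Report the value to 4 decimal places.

x̄ = (2.5 + 8.1 + 1.2 + 4.4 + 1.8 - 22.3 + 5.8 + 0.8) / 8 = 0.2875
deviations (xᵢ − x̄): 2.2125, 7.8125, 0.9125, 4.1125, 1.5125, -22.5875, 5.5125, 0.5125
Σ(xᵢ − x̄)² = 626.8088 ⇒ m₂ = 626.8088/8 = 78.35109
Σ(xᵢ − x̄)³ = -10794.9457 ⇒ m₃ = -10794.9457/8 = -1349.36821
m₂^(3/2) = 78.35109^(1.5) = 693.53374
g_1 = m₃ / m₂^(3/2) = -1349.36821 / 693.53374 ≈ -1.9456

-1.9456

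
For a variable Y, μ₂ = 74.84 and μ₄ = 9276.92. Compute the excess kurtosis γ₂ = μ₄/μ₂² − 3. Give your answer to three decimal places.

μ₂² = 74.84² = 5601.02560
μ₄/μ₂² = 9276.92 / 5601.02560 = 1.65629
γ₂ = 1.65629 − 3 ≈ -1.344

-1.344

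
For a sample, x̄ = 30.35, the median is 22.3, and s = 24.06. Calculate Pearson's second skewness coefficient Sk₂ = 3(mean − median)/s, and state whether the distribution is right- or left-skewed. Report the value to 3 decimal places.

Sk₂ = 3(30.35 − 22.3) / 24.06 = 3 × 8.0500 / 24.06
    = 24.1500 / 24.06 ≈ 1.004
Sk₂ > 0 ⇒ mean > median ⇒ right-skewed (positive skew).

1.004, right-skewed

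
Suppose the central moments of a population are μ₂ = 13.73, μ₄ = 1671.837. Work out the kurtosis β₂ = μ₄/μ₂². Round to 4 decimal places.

8.8686

μ₂² = 13.73² = 188.51290
μ₄/μ₂² = 1671.837 / 188.51290 = 8.86855
β₂ ≈ 8.8686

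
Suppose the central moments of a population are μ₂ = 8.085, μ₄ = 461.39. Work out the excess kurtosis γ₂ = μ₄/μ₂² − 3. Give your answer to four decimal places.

4.0584

μ₂² = 8.085² = 65.36723
μ₄/μ₂² = 461.39 / 65.36723 = 7.05843
γ₂ = 7.05843 − 3 ≈ 4.0584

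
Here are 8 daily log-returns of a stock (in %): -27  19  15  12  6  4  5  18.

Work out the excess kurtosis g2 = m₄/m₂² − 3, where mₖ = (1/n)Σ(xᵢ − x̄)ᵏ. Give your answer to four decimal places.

1.5156

x̄ = 6.5000
Σ(xᵢ − x̄)² = 1522.0000 ⇒ m₂ = 190.25000
Σ(xᵢ − x̄)⁴ = 1307528.5000 ⇒ m₄ = 163441.06250
m₂² = 36195.06250
g2 = m₄/m₂² − 3 = 4.51556 − 3 ≈ 1.5156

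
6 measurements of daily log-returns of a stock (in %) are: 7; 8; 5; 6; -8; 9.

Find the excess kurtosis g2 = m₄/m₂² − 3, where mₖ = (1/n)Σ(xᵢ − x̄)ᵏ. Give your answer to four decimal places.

0.8484

x̄ = 4.5000
Σ(xᵢ − x̄)² = 197.5000 ⇒ m₂ = 32.91667
Σ(xᵢ − x̄)⁴ = 25018.3750 ⇒ m₄ = 4169.72917
m₂² = 1083.50694
g2 = m₄/m₂² − 3 = 3.84836 − 3 ≈ 0.8484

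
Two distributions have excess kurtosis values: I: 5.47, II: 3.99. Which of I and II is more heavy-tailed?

I

Higher excess kurtosis ⇒ heavier tails relative to the normal distribution.
5.47 vs 3.99: the larger is 5.47, so I has heavier tails.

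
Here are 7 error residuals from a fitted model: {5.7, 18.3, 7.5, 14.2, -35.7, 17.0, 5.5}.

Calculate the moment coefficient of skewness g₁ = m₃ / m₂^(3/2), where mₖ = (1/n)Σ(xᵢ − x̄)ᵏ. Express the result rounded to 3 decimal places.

x̄ = (5.7 + 18.3 + 7.5 + 14.2 - 35.7 + 17.0 + 5.5) / 7 = 4.6429
deviations (xᵢ − x̄): 1.0571, 13.6571, 2.8571, 9.5571, -40.3429, 12.3571, 0.8571
Σ(xᵢ − x̄)² = 2068.1171 ⇒ m₂ = 2068.1171/7 = 295.44531
Σ(xᵢ − x̄)³ = -60327.5663 ⇒ m₃ = -60327.5663/7 = -8618.22376
m₂^(3/2) = 295.44531^(1.5) = 5078.26830
g₁ = m₃ / m₂^(3/2) = -8618.22376 / 5078.26830 ≈ -1.697

-1.697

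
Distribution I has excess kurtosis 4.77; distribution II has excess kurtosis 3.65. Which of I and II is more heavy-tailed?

I

Higher excess kurtosis ⇒ heavier tails relative to the normal distribution.
4.77 vs 3.65: the larger is 4.77, so I has heavier tails.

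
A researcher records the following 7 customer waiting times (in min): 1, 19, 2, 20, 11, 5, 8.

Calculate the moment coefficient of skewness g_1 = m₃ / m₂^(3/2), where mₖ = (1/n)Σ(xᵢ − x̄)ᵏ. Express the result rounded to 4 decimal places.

x̄ = (1 + 19 + 2 + 20 + 11 + 5 + 8) / 7 = 9.4286
deviations (xᵢ − x̄): -8.4286, 9.5714, -7.4286, 10.5714, 1.5714, -4.4286, -1.4286
Σ(xᵢ − x̄)² = 353.7143 ⇒ m₂ = 353.7143/7 = 50.53061
Σ(xᵢ − x̄)³ = 963.6735 ⇒ m₃ = 963.6735/7 = 137.66764
m₂^(3/2) = 50.53061^(1.5) = 359.19629
g_1 = m₃ / m₂^(3/2) = 137.66764 / 359.19629 ≈ 0.3833

0.3833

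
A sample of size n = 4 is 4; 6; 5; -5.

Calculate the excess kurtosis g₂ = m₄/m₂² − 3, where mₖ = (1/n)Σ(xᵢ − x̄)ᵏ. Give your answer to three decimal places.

-0.734

x̄ = 2.5000
Σ(xᵢ − x̄)² = 77.0000 ⇒ m₂ = 19.25000
Σ(xᵢ − x̄)⁴ = 3358.2500 ⇒ m₄ = 839.56250
m₂² = 370.56250
g₂ = m₄/m₂² − 3 = 2.26564 − 3 ≈ -0.734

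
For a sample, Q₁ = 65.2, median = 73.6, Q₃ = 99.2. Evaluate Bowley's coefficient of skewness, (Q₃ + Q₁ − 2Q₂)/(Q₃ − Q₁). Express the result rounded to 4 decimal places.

numerator: Q₃ + Q₁ − 2Q₂ = 99.2 + 65.2 − 2×73.6 = 17.2000
denominator: Q₃ − Q₁ = 99.2 − 65.2 = 34.0000
Bowley skewness = 17.2000 / 34.0000 ≈ 0.5059

0.5059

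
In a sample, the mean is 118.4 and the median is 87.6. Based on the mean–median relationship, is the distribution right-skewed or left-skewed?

right-skewed

mean − median = 118.4 − 87.6 = 30.8
mean > median ⇒ the longer tail is on the right ⇒ right-skewed (positively skewed).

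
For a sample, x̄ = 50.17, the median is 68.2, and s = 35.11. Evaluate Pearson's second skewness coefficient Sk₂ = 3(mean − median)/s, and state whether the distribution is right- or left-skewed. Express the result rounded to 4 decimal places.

-1.5406, left-skewed

Sk₂ = 3(50.17 − 68.2) / 35.11 = 3 × -18.0300 / 35.11
    = -54.0900 / 35.11 ≈ -1.5406
Sk₂ < 0 ⇒ mean < median ⇒ left-skewed (negative skew).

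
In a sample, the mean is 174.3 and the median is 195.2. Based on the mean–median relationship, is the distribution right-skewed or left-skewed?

mean − median = 174.3 − 195.2 = -20.9
mean < median ⇒ the longer tail is on the left ⇒ left-skewed (negatively skewed).

left-skewed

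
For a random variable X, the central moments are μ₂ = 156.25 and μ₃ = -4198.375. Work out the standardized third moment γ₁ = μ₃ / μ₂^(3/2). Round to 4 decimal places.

σ = √μ₂ = √156.25 = 12.50000
σ³ = μ₂^(3/2) = 1953.12500
γ₁ = μ₃/σ³ = -4198.375 / 1953.12500 ≈ -2.1496

-2.1496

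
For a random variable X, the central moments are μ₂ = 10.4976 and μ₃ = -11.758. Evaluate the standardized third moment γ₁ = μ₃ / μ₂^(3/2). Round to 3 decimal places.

-0.346

σ = √μ₂ = √10.4976 = 3.24000
σ³ = μ₂^(3/2) = 34.01222
γ₁ = μ₃/σ³ = -11.758 / 34.01222 ≈ -0.346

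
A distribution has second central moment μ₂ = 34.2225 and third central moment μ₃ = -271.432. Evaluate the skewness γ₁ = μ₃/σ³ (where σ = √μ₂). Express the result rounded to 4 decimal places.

σ = √μ₂ = √34.2225 = 5.85000
σ³ = μ₂^(3/2) = 200.20162
γ₁ = μ₃/σ³ = -271.432 / 200.20162 ≈ -1.3558

-1.3558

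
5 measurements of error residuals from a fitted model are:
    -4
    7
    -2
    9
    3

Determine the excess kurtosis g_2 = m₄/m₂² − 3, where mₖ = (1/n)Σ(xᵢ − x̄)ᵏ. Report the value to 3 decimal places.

x̄ = 2.6000
Σ(xᵢ − x̄)² = 125.2000 ⇒ m₂ = 25.04000
Σ(xᵢ − x̄)⁴ = 4397.7760 ⇒ m₄ = 879.55520
m₂² = 627.00160
g_2 = m₄/m₂² − 3 = 1.40280 − 3 ≈ -1.597

-1.597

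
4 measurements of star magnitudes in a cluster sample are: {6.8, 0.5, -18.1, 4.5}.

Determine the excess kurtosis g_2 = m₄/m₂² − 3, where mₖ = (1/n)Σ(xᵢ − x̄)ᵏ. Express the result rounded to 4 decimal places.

x̄ = -1.5750
Σ(xᵢ − x̄)² = 384.4275 ⇒ m₂ = 96.10688
Σ(xᵢ − x̄)⁴ = 80870.5678 ⇒ m₄ = 20217.64195
m₂² = 9236.53142
g_2 = m₄/m₂² − 3 = 2.18888 − 3 ≈ -0.8111

-0.8111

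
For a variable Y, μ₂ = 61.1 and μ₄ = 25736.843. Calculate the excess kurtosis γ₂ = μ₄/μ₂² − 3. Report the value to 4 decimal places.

3.8940

μ₂² = 61.1² = 3733.21000
μ₄/μ₂² = 25736.843 / 3733.21000 = 6.89402
γ₂ = 6.89402 − 3 ≈ 3.8940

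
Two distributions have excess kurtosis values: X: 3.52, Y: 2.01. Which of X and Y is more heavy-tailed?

X

Higher excess kurtosis ⇒ heavier tails relative to the normal distribution.
3.52 vs 2.01: the larger is 3.52, so X has heavier tails.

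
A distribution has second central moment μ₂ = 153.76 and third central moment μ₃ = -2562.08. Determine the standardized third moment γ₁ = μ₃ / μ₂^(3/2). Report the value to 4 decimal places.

σ = √μ₂ = √153.76 = 12.40000
σ³ = μ₂^(3/2) = 1906.62400
γ₁ = μ₃/σ³ = -2562.08 / 1906.62400 ≈ -1.3438

-1.3438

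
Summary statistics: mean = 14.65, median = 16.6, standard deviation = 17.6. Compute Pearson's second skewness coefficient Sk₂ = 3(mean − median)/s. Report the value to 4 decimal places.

-0.3324

Sk₂ = 3(14.65 − 16.6) / 17.6 = 3 × -1.9500 / 17.6
    = -5.8500 / 17.6 ≈ -0.3324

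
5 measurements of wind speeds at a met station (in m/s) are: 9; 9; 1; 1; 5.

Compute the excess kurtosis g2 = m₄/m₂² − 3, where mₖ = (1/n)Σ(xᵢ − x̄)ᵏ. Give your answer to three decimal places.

x̄ = 5.0000
Σ(xᵢ − x̄)² = 64.0000 ⇒ m₂ = 12.80000
Σ(xᵢ − x̄)⁴ = 1024.0000 ⇒ m₄ = 204.80000
m₂² = 163.84000
g2 = m₄/m₂² − 3 = 1.25000 − 3 ≈ -1.750

-1.750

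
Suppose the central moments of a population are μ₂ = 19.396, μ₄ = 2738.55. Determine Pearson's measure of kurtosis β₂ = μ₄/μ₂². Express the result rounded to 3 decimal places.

μ₂² = 19.396² = 376.20482
μ₄/μ₂² = 2738.55 / 376.20482 = 7.27941
β₂ ≈ 7.279

7.279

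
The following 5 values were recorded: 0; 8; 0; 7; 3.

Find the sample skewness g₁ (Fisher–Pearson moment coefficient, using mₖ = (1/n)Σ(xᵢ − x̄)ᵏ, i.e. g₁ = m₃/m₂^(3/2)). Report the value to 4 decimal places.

0.1600

x̄ = (0 + 8 + 0 + 7 + 3) / 5 = 3.6000
deviations (xᵢ − x̄): -3.6000, 4.4000, -3.6000, 3.4000, -0.6000
Σ(xᵢ − x̄)² = 57.2000 ⇒ m₂ = 57.2000/5 = 11.44000
Σ(xᵢ − x̄)³ = 30.9600 ⇒ m₃ = 30.9600/5 = 6.19200
m₂^(3/2) = 11.44000^(1.5) = 38.69359
g₁ = m₃ / m₂^(3/2) = 6.19200 / 38.69359 ≈ 0.1600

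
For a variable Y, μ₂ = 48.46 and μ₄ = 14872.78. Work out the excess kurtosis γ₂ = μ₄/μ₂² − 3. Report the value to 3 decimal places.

3.333

μ₂² = 48.46² = 2348.37160
μ₄/μ₂² = 14872.78 / 2348.37160 = 6.33323
γ₂ = 6.33323 − 3 ≈ 3.333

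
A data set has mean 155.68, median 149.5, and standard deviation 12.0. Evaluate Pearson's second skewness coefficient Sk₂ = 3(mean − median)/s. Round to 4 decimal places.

1.5450

Sk₂ = 3(155.68 − 149.5) / 12.0 = 3 × 6.1800 / 12.0
    = 18.5400 / 12.0 ≈ 1.5450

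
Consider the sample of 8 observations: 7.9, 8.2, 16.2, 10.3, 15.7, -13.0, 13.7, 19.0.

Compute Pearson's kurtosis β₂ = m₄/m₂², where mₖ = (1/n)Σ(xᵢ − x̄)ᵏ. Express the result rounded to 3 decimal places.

4.522

x̄ = 9.7500
Σ(xᵢ − x̄)² = 701.8600 ⇒ m₂ = 87.73250
Σ(xᵢ − x̄)⁴ = 278437.0029 ⇒ m₄ = 34804.62536
m₂² = 7696.99156
β₂ = m₄/m₂² = 34804.62536 / 7696.99156 ≈ 4.522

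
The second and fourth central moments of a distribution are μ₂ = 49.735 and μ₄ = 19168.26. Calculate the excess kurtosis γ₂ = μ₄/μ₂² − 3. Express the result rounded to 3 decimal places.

4.749

μ₂² = 49.735² = 2473.57023
μ₄/μ₂² = 19168.26 / 2473.57023 = 7.74923
γ₂ = 7.74923 − 3 ≈ 4.749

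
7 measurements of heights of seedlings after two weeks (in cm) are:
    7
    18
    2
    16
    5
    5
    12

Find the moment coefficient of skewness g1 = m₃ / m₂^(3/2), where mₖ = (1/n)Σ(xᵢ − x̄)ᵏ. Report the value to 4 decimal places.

0.3393

x̄ = (7 + 18 + 2 + 16 + 5 + 5 + 12) / 7 = 9.2857
deviations (xᵢ − x̄): -2.2857, 8.7143, -7.2857, 6.7143, -4.2857, -4.2857, 2.7143
Σ(xᵢ − x̄)² = 223.4286 ⇒ m₂ = 223.4286/7 = 31.91837
Σ(xᵢ − x̄)³ = 428.3265 ⇒ m₃ = 428.3265/7 = 61.18950
m₂^(3/2) = 31.91837^(1.5) = 180.32710
g1 = m₃ / m₂^(3/2) = 61.18950 / 180.32710 ≈ 0.3393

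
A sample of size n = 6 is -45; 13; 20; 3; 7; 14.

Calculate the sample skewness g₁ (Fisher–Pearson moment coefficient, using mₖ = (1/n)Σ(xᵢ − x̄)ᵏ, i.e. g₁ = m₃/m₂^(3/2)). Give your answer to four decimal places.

-1.5474

x̄ = (-45 + 13 + 20 + 3 + 7 + 14) / 6 = 2.0000
deviations (xᵢ − x̄): -47.0000, 11.0000, 18.0000, 1.0000, 5.0000, 12.0000
Σ(xᵢ − x̄)² = 2824.0000 ⇒ m₂ = 2824.0000/6 = 470.66667
Σ(xᵢ − x̄)³ = -94806.0000 ⇒ m₃ = -94806.0000/6 = -15801.00000
m₂^(3/2) = 470.66667^(1.5) = 10211.04436
g₁ = m₃ / m₂^(3/2) = -15801.00000 / 10211.04436 ≈ -1.5474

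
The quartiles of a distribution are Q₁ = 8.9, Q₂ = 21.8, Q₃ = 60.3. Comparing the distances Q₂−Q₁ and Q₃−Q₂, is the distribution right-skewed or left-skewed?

right-skewed

Q₂ − Q₁ = 12.9;  Q₃ − Q₂ = 38.5
Q₃ − Q₂ > Q₂ − Q₁ ⇒ the upper half is more spread out ⇒ right-skewed.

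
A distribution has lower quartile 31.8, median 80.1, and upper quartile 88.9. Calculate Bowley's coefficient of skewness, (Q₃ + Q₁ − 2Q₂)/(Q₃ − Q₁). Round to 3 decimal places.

-0.692

numerator: Q₃ + Q₁ − 2Q₂ = 88.9 + 31.8 − 2×80.1 = -39.5000
denominator: Q₃ − Q₁ = 88.9 − 31.8 = 57.1000
Bowley skewness = -39.5000 / 57.1000 ≈ -0.692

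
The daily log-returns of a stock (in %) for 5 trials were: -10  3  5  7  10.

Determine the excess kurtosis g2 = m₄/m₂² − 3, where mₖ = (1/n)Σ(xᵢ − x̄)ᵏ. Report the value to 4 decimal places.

-0.2430

x̄ = 3.0000
Σ(xᵢ − x̄)² = 238.0000 ⇒ m₂ = 47.60000
Σ(xᵢ − x̄)⁴ = 31234.0000 ⇒ m₄ = 6246.80000
m₂² = 2265.76000
g2 = m₄/m₂² − 3 = 2.75704 − 3 ≈ -0.2430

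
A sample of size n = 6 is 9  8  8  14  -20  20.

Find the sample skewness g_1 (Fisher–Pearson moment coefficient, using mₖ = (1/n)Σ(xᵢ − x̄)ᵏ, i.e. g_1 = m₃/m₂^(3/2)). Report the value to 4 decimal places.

x̄ = (9 + 8 + 8 + 14 - 20 + 20) / 6 = 6.5000
deviations (xᵢ − x̄): 2.5000, 1.5000, 1.5000, 7.5000, -26.5000, 13.5000
Σ(xᵢ − x̄)² = 951.5000 ⇒ m₂ = 951.5000/6 = 158.58333
Σ(xᵢ − x̄)³ = -15705.0000 ⇒ m₃ = -15705.0000/6 = -2617.50000
m₂^(3/2) = 158.58333^(1.5) = 1997.03793
g_1 = m₃ / m₂^(3/2) = -2617.50000 / 1997.03793 ≈ -1.3107

-1.3107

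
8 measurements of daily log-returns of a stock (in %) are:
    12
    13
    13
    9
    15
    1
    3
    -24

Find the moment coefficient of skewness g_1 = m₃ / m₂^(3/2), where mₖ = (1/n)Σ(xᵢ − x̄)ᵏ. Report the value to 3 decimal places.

x̄ = (12 + 13 + 13 + 9 + 15 + 1 + 3 - 24) / 8 = 5.2500
deviations (xᵢ − x̄): 6.7500, 7.7500, 7.7500, 3.7500, 9.7500, -4.2500, -2.2500, -29.2500
Σ(xᵢ − x̄)² = 1153.5000 ⇒ m₂ = 1153.5000/8 = 144.18750
Σ(xᵢ − x̄)³ = -22895.2500 ⇒ m₃ = -22895.2500/8 = -2861.90625
m₂^(3/2) = 144.18750^(1.5) = 1731.37610
g_1 = m₃ / m₂^(3/2) = -2861.90625 / 1731.37610 ≈ -1.653

-1.653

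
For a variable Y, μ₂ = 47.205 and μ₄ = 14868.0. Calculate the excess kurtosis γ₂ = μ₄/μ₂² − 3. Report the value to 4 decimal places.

3.6723

μ₂² = 47.205² = 2228.31202
μ₄/μ₂² = 14868.0 / 2228.31202 = 6.67232
γ₂ = 6.67232 − 3 ≈ 3.6723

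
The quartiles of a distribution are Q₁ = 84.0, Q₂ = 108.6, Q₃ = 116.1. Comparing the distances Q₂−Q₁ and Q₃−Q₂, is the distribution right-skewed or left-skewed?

left-skewed

Q₂ − Q₁ = 24.6;  Q₃ − Q₂ = 7.5
Q₂ − Q₁ > Q₃ − Q₂ ⇒ the lower half is more spread out ⇒ left-skewed.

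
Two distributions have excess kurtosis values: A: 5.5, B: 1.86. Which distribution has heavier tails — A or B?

Higher excess kurtosis ⇒ heavier tails relative to the normal distribution.
5.5 vs 1.86: the larger is 5.5, so A has heavier tails.

A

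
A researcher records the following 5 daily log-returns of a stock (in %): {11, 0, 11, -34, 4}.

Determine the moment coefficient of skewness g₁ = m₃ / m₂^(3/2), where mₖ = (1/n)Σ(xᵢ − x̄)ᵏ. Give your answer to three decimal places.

x̄ = (11 + 0 + 11 - 34 + 4) / 5 = -1.6000
deviations (xᵢ − x̄): 12.6000, 1.6000, 12.6000, -32.4000, 5.6000
Σ(xᵢ − x̄)² = 1401.2000 ⇒ m₂ = 1401.2000/5 = 280.24000
Σ(xᵢ − x̄)³ = -29831.7600 ⇒ m₃ = -29831.7600/5 = -5966.35200
m₂^(3/2) = 280.24000^(1.5) = 4691.32139
g₁ = m₃ / m₂^(3/2) = -5966.35200 / 4691.32139 ≈ -1.272

-1.272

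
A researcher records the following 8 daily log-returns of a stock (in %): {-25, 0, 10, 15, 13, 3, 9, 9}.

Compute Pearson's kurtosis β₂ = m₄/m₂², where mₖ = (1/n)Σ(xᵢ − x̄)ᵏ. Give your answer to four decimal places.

x̄ = 4.2500
Σ(xᵢ − x̄)² = 1145.5000 ⇒ m₂ = 143.18750
Σ(xᵢ − x̄)⁴ = 753643.6563 ⇒ m₄ = 94205.45703
m₂² = 20502.66016
β₂ = m₄/m₂² = 94205.45703 / 20502.66016 ≈ 4.5948

4.5948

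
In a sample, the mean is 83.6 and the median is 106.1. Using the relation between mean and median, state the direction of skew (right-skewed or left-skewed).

left-skewed

mean − median = 83.6 − 106.1 = -22.5
mean < median ⇒ the longer tail is on the left ⇒ left-skewed (negatively skewed).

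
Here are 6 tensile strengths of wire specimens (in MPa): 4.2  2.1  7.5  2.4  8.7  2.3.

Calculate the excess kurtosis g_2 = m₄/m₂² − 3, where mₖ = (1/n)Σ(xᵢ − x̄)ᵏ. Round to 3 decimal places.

x̄ = 4.5333
Σ(xᵢ − x̄)² = 41.7333 ⇒ m₂ = 6.95556
Σ(xᵢ − x̄)⁴ = 459.5302 ⇒ m₄ = 76.58836
m₂² = 48.37975
g_2 = m₄/m₂² − 3 = 1.58307 − 3 ≈ -1.417

-1.417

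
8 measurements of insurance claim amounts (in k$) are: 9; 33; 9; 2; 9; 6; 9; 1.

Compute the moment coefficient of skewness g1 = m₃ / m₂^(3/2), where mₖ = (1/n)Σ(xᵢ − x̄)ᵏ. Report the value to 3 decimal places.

x̄ = (9 + 33 + 9 + 2 + 9 + 6 + 9 + 1) / 8 = 9.7500
deviations (xᵢ − x̄): -0.7500, 23.2500, -0.7500, -7.7500, -0.7500, -3.7500, -0.7500, -8.7500
Σ(xᵢ − x̄)² = 693.5000 ⇒ m₂ = 693.5000/8 = 86.68750
Σ(xᵢ − x̄)³ = 11378.2500 ⇒ m₃ = 11378.2500/8 = 1422.28125
m₂^(3/2) = 86.68750^(1.5) = 807.11370
g1 = m₃ / m₂^(3/2) = 1422.28125 / 807.11370 ≈ 1.762

1.762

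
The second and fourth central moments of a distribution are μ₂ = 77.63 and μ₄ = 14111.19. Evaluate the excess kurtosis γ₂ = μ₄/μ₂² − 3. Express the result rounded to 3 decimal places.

-0.658

μ₂² = 77.63² = 6026.41690
μ₄/μ₂² = 14111.19 / 6026.41690 = 2.34156
γ₂ = 2.34156 − 3 ≈ -0.658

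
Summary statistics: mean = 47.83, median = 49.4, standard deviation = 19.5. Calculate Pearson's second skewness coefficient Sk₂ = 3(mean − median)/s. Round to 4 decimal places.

-0.2415

Sk₂ = 3(47.83 − 49.4) / 19.5 = 3 × -1.5700 / 19.5
    = -4.7100 / 19.5 ≈ -0.2415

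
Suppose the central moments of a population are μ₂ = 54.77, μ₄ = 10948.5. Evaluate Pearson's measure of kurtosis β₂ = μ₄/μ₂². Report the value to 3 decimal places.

3.650

μ₂² = 54.77² = 2999.75290
μ₄/μ₂² = 10948.5 / 2999.75290 = 3.64980
β₂ ≈ 3.650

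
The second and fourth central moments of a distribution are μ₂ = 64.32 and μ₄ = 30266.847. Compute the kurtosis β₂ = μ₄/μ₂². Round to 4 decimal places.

7.3160

μ₂² = 64.32² = 4137.06240
μ₄/μ₂² = 30266.847 / 4137.06240 = 7.31602
β₂ ≈ 7.3160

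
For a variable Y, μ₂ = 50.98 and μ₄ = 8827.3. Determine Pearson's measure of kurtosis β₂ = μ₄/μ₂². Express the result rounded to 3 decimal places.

3.396

μ₂² = 50.98² = 2598.96040
μ₄/μ₂² = 8827.3 / 2598.96040 = 3.39647
β₂ ≈ 3.396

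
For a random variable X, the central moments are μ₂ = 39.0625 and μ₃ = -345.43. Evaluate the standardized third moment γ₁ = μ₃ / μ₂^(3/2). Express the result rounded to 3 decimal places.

σ = √μ₂ = √39.0625 = 6.25000
σ³ = μ₂^(3/2) = 244.14063
γ₁ = μ₃/σ³ = -345.43 / 244.14063 ≈ -1.415

-1.415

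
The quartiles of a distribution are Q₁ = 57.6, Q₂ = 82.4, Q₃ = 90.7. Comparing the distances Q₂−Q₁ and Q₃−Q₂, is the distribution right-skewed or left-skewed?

Q₂ − Q₁ = 24.8;  Q₃ − Q₂ = 8.3
Q₂ − Q₁ > Q₃ − Q₂ ⇒ the lower half is more spread out ⇒ left-skewed.

left-skewed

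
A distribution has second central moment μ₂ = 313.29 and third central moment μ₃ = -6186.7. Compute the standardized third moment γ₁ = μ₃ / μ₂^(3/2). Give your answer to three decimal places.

σ = √μ₂ = √313.29 = 17.70000
σ³ = μ₂^(3/2) = 5545.23300
γ₁ = μ₃/σ³ = -6186.7 / 5545.23300 ≈ -1.116

-1.116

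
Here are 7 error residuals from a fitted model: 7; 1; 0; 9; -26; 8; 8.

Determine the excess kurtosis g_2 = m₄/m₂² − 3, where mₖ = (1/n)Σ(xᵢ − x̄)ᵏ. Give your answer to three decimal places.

1.403

x̄ = 1.0000
Σ(xᵢ − x̄)² = 928.0000 ⇒ m₂ = 132.57143
Σ(xᵢ − x̄)⁴ = 541636.0000 ⇒ m₄ = 77376.57143
m₂² = 17575.18367
g_2 = m₄/m₂² − 3 = 4.40260 − 3 ≈ 1.403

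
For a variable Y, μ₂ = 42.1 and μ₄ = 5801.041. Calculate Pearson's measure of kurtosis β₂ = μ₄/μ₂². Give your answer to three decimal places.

3.273

μ₂² = 42.1² = 1772.41000
μ₄/μ₂² = 5801.041 / 1772.41000 = 3.27297
β₂ ≈ 3.273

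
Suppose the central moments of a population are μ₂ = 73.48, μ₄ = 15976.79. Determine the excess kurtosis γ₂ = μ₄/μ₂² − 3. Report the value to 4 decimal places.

-0.0410

μ₂² = 73.48² = 5399.31040
μ₄/μ₂² = 15976.79 / 5399.31040 = 2.95904
γ₂ = 2.95904 − 3 ≈ -0.0410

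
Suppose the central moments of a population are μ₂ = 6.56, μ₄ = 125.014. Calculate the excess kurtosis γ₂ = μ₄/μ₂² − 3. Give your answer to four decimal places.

μ₂² = 6.56² = 43.03360
μ₄/μ₂² = 125.014 / 43.03360 = 2.90503
γ₂ = 2.90503 − 3 ≈ -0.0950

-0.0950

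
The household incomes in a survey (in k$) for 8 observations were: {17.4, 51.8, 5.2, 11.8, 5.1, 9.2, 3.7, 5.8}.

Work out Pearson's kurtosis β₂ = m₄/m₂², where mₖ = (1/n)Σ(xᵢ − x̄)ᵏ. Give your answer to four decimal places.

x̄ = 13.7500
Σ(xᵢ − x̄)² = 1797.7600 ⇒ m₂ = 224.72000
Σ(xᵢ − x̄)⁴ = 2121891.0635 ⇒ m₄ = 265236.38294
m₂² = 50499.07840
β₂ = m₄/m₂² = 265236.38294 / 50499.07840 ≈ 5.2523

5.2523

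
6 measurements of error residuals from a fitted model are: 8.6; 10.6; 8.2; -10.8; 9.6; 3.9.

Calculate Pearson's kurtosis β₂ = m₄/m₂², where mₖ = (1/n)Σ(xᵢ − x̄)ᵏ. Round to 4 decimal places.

x̄ = 5.0167
Σ(xᵢ − x̄)² = 326.5683 ⇒ m₂ = 54.42806
Σ(xᵢ − x̄)⁴ = 64265.7035 ⇒ m₄ = 10710.95059
m₂² = 2962.41323
β₂ = m₄/m₂² = 10710.95059 / 2962.41323 ≈ 3.6156

3.6156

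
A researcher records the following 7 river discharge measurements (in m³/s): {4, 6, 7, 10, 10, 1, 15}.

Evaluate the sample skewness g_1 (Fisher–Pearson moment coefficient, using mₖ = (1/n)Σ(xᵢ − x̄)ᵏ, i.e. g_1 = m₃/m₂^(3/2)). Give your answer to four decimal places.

x̄ = (4 + 6 + 7 + 10 + 10 + 1 + 15) / 7 = 7.5714
deviations (xᵢ − x̄): -3.5714, -1.5714, -0.5714, 2.4286, 2.4286, -6.5714, 7.4286
Σ(xᵢ − x̄)² = 125.7143 ⇒ m₂ = 125.7143/7 = 17.95918
Σ(xᵢ − x̄)³ = 105.1837 ⇒ m₃ = 105.1837/7 = 15.02624
m₂^(3/2) = 17.95918^(1.5) = 76.10793
g_1 = m₃ / m₂^(3/2) = 15.02624 / 76.10793 ≈ 0.1974

0.1974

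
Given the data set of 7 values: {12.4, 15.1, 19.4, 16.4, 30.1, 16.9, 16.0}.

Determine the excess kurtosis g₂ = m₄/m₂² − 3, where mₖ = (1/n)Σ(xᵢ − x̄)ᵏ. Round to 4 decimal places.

1.0590

x̄ = 18.0429
Σ(xᵢ − x̄)² = 195.8971 ⇒ m₂ = 27.98531
Σ(xᵢ − x̄)⁴ = 22252.5058 ⇒ m₄ = 3178.92940
m₂² = 783.17736
g₂ = m₄/m₂² − 3 = 4.05902 − 3 ≈ 1.0590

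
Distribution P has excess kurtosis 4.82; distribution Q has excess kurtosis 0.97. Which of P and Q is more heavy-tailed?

Higher excess kurtosis ⇒ heavier tails relative to the normal distribution.
4.82 vs 0.97: the larger is 4.82, so P has heavier tails.

P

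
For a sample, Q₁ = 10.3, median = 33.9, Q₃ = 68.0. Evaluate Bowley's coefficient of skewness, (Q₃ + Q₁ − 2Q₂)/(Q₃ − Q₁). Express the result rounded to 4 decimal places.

0.1820

numerator: Q₃ + Q₁ − 2Q₂ = 68.0 + 10.3 − 2×33.9 = 10.5000
denominator: Q₃ − Q₁ = 68.0 − 10.3 = 57.7000
Bowley skewness = 10.5000 / 57.7000 ≈ 0.1820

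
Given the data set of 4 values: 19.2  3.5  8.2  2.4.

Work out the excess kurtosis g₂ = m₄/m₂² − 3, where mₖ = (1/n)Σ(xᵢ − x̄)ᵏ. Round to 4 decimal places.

x̄ = 8.3250
Σ(xᵢ − x̄)² = 176.6675 ⇒ m₂ = 44.16688
Σ(xᵢ − x̄)⁴ = 15761.1507 ⇒ m₄ = 3940.28768
m₂² = 1950.71285
g₂ = m₄/m₂² − 3 = 2.01992 − 3 ≈ -0.9801

-0.9801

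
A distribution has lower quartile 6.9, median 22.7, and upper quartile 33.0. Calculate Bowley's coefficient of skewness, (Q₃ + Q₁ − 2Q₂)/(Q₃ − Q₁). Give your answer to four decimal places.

-0.2107

numerator: Q₃ + Q₁ − 2Q₂ = 33.0 + 6.9 − 2×22.7 = -5.5000
denominator: Q₃ − Q₁ = 33.0 − 6.9 = 26.1000
Bowley skewness = -5.5000 / 26.1000 ≈ -0.2107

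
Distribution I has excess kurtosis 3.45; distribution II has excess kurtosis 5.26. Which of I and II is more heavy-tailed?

II

Higher excess kurtosis ⇒ heavier tails relative to the normal distribution.
3.45 vs 5.26: the larger is 5.26, so II has heavier tails.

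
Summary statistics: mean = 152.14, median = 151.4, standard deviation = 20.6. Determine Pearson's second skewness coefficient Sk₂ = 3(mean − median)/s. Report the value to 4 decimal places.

0.1078

Sk₂ = 3(152.14 − 151.4) / 20.6 = 3 × 0.7400 / 20.6
    = 2.2200 / 20.6 ≈ 0.1078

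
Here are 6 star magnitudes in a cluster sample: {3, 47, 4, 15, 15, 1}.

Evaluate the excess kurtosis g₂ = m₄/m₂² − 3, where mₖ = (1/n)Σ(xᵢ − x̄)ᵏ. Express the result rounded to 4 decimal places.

x̄ = 14.1667
Σ(xᵢ − x̄)² = 1480.8333 ⇒ m₂ = 246.80556
Σ(xᵢ − x̄)⁴ = 1218431.1528 ⇒ m₄ = 203071.85880
m₂² = 60912.98225
g₂ = m₄/m₂² − 3 = 3.33380 − 3 ≈ 0.3338

0.3338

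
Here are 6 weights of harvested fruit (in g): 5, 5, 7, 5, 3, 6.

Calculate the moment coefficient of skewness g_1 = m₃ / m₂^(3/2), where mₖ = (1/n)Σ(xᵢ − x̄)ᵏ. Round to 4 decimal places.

x̄ = (5 + 5 + 7 + 5 + 3 + 6) / 6 = 5.1667
deviations (xᵢ − x̄): -0.1667, -0.1667, 1.8333, -0.1667, -2.1667, 0.8333
Σ(xᵢ − x̄)² = 8.8333 ⇒ m₂ = 8.8333/6 = 1.47222
Σ(xᵢ − x̄)³ = -3.4444 ⇒ m₃ = -3.4444/6 = -0.57407
m₂^(3/2) = 1.47222^(1.5) = 1.78632
g_1 = m₃ / m₂^(3/2) = -0.57407 / 1.78632 ≈ -0.3214

-0.3214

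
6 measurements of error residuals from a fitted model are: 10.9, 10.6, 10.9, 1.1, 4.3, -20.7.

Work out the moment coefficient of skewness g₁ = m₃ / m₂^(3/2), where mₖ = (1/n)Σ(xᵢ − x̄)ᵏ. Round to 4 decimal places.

-1.3795

x̄ = (10.9 + 10.6 + 10.9 + 1.1 + 4.3 - 20.7) / 6 = 2.8500
deviations (xᵢ − x̄): 8.0500, 7.7500, 8.0500, -1.7500, 1.4500, -23.5500
Σ(xᵢ − x̄)² = 749.4350 ⇒ m₂ = 749.4350/6 = 124.90583
Σ(xᵢ − x̄)³ = -11554.3950 ⇒ m₃ = -11554.3950/6 = -1925.73250
m₂^(3/2) = 124.90583^(1.5) = 1395.96356
g₁ = m₃ / m₂^(3/2) = -1925.73250 / 1395.96356 ≈ -1.3795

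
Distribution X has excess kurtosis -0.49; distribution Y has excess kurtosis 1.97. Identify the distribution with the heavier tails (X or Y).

Higher excess kurtosis ⇒ heavier tails relative to the normal distribution.
-0.49 vs 1.97: the larger is 1.97, so Y has heavier tails. (Y is leptokurtic — heavier-than-normal tails; the other is platykurtic.)

Y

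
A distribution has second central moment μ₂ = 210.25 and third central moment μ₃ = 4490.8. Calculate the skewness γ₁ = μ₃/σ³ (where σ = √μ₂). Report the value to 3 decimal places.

σ = √μ₂ = √210.25 = 14.50000
σ³ = μ₂^(3/2) = 3048.62500
γ₁ = μ₃/σ³ = 4490.8 / 3048.62500 ≈ 1.473

1.473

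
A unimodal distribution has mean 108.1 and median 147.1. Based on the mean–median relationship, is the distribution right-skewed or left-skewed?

mean − median = 108.1 − 147.1 = -39.0
mean < median ⇒ the longer tail is on the left ⇒ left-skewed (negatively skewed).

left-skewed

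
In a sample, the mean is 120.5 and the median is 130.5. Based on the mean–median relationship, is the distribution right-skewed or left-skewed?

left-skewed

mean − median = 120.5 − 130.5 = -10.0
mean < median ⇒ the longer tail is on the left ⇒ left-skewed (negatively skewed).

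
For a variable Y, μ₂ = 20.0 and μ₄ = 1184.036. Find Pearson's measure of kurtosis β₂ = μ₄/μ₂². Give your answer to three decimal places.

μ₂² = 20.0² = 400.00000
μ₄/μ₂² = 1184.036 / 400.00000 = 2.96009
β₂ ≈ 2.960

2.960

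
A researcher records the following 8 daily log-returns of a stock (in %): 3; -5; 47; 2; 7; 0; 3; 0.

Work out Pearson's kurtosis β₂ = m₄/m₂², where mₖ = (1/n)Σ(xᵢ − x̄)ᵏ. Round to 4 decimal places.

5.6714

x̄ = 7.1250
Σ(xᵢ − x̄)² = 1898.8750 ⇒ m₂ = 237.35938
Σ(xᵢ − x̄)⁴ = 2556186.5254 ⇒ m₄ = 319523.31567
m₂² = 56339.47290
β₂ = m₄/m₂² = 319523.31567 / 56339.47290 ≈ 5.6714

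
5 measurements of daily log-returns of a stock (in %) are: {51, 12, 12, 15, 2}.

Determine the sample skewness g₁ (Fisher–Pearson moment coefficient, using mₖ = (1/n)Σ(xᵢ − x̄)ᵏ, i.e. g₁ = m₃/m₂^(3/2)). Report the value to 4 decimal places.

1.2331

x̄ = (51 + 12 + 12 + 15 + 2) / 5 = 18.4000
deviations (xᵢ − x̄): 32.6000, -6.4000, -6.4000, -3.4000, -16.4000
Σ(xᵢ − x̄)² = 1425.2000 ⇒ m₂ = 1425.2000/5 = 285.04000
Σ(xᵢ − x̄)³ = 29671.4400 ⇒ m₃ = 29671.4400/5 = 5934.28800
m₂^(3/2) = 285.04000^(1.5) = 4812.36671
g₁ = m₃ / m₂^(3/2) = 5934.28800 / 4812.36671 ≈ 1.2331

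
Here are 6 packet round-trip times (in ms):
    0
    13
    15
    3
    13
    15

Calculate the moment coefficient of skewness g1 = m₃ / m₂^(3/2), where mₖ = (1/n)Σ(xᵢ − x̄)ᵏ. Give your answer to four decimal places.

x̄ = (0 + 13 + 15 + 3 + 13 + 15) / 6 = 9.8333
deviations (xᵢ − x̄): -9.8333, 3.1667, 5.1667, -6.8333, 3.1667, 5.1667
Σ(xᵢ − x̄)² = 216.8333 ⇒ m₂ = 216.8333/6 = 36.13889
Σ(xᵢ − x̄)³ = -930.5556 ⇒ m₃ = -930.5556/6 = -155.09259
m₂^(3/2) = 36.13889^(1.5) = 217.25120
g1 = m₃ / m₂^(3/2) = -155.09259 / 217.25120 ≈ -0.7139

-0.7139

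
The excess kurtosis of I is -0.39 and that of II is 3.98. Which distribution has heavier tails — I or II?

II

Higher excess kurtosis ⇒ heavier tails relative to the normal distribution.
-0.39 vs 3.98: the larger is 3.98, so II has heavier tails. (II is leptokurtic — heavier-than-normal tails; the other is platykurtic.)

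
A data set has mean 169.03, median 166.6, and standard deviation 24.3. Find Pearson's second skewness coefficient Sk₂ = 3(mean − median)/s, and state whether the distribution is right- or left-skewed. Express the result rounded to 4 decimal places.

0.3000, right-skewed

Sk₂ = 3(169.03 − 166.6) / 24.3 = 3 × 2.4300 / 24.3
    = 7.2900 / 24.3 ≈ 0.3000
Sk₂ > 0 ⇒ mean > median ⇒ right-skewed (positive skew).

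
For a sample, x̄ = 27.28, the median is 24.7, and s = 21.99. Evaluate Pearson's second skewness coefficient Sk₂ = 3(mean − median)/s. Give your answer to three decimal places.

0.352

Sk₂ = 3(27.28 − 24.7) / 21.99 = 3 × 2.5800 / 21.99
    = 7.7400 / 21.99 ≈ 0.352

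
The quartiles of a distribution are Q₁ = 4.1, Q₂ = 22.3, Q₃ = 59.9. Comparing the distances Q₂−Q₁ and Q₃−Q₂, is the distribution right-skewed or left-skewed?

right-skewed

Q₂ − Q₁ = 18.2;  Q₃ − Q₂ = 37.6
Q₃ − Q₂ > Q₂ − Q₁ ⇒ the upper half is more spread out ⇒ right-skewed.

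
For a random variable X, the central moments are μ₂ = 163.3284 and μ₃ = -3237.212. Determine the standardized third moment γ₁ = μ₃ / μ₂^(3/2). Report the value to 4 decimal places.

-1.5509

σ = √μ₂ = √163.3284 = 12.78000
σ³ = μ₂^(3/2) = 2087.33695
γ₁ = μ₃/σ³ = -3237.212 / 2087.33695 ≈ -1.5509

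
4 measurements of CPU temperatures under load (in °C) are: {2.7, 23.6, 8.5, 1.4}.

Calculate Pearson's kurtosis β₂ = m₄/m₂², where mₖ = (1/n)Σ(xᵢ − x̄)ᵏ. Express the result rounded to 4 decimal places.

x̄ = 9.0500
Σ(xᵢ − x̄)² = 310.8500 ⇒ m₂ = 77.71250
Σ(xᵢ − x̄)⁴ = 49868.8270 ⇒ m₄ = 12467.20676
m₂² = 6039.23266
β₂ = m₄/m₂² = 12467.20676 / 6039.23266 ≈ 2.0644

2.0644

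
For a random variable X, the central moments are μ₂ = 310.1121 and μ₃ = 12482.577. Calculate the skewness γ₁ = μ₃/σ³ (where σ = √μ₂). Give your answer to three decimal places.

2.286

σ = √μ₂ = √310.1121 = 17.61000
σ³ = μ₂^(3/2) = 5461.07408
γ₁ = μ₃/σ³ = 12482.577 / 5461.07408 ≈ 2.286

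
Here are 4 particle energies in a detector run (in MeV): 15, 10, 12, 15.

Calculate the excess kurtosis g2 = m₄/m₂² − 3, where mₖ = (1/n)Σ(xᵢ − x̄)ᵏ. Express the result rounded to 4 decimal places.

-1.5926

x̄ = 13.0000
Σ(xᵢ − x̄)² = 18.0000 ⇒ m₂ = 4.50000
Σ(xᵢ − x̄)⁴ = 114.0000 ⇒ m₄ = 28.50000
m₂² = 20.25000
g2 = m₄/m₂² − 3 = 1.40741 − 3 ≈ -1.5926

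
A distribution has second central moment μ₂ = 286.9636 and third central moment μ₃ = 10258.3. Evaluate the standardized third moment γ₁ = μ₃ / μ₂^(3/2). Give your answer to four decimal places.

2.1103

σ = √μ₂ = √286.9636 = 16.94000
σ³ = μ₂^(3/2) = 4861.16338
γ₁ = μ₃/σ³ = 10258.3 / 4861.16338 ≈ 2.1103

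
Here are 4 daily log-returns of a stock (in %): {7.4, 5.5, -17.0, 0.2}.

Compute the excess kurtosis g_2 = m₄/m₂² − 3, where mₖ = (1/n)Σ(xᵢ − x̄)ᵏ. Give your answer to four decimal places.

-0.8808

x̄ = -0.9750
Σ(xᵢ − x̄)² = 370.2475 ⇒ m₂ = 92.56187
Σ(xᵢ − x̄)⁴ = 72625.9324 ⇒ m₄ = 18156.48311
m₂² = 8567.70070
g_2 = m₄/m₂² − 3 = 2.11918 − 3 ≈ -0.8808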